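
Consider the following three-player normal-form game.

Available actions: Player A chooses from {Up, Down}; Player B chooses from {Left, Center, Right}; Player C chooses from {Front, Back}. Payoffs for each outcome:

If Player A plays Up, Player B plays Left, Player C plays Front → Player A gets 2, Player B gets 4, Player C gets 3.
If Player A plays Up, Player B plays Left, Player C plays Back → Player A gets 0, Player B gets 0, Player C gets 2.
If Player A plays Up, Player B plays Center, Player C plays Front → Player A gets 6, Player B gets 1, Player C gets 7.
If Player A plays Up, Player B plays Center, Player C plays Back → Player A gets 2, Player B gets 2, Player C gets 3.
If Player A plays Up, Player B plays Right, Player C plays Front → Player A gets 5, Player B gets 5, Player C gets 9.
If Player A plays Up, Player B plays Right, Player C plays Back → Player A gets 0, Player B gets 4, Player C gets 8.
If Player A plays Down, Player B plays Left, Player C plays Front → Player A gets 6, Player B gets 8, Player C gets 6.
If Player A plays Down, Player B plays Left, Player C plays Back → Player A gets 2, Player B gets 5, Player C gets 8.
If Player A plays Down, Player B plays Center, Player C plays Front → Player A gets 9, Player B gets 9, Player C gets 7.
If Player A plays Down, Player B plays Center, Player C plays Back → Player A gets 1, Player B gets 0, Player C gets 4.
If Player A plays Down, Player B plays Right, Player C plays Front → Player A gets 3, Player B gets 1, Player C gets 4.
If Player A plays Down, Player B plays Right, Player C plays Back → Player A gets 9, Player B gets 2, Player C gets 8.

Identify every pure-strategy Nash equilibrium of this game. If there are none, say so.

Pure-strategy Nash equilibria: (Up, Right, Front) and (Down, Left, Back) and (Down, Center, Front)

Mark each player's best response to every combination of opponents' strategies; a profile where every player is best-responding is a pure Nash equilibrium.
Player A against (Left, Front): payoffs 2, 6 → best response Down.
Player A against (Left, Back): payoffs 0, 2 → best response Down.
Player A against (Center, Front): payoffs 6, 9 → best response Down.
Player A against (Center, Back): payoffs 2, 1 → best response Up.
Player A against (Right, Front): payoffs 5, 3 → best response Up.
Player A against (Right, Back): payoffs 0, 9 → best response Down.
Player B against (Up, Front): payoffs 4, 1, 5 → best response Right.
Player B against (Up, Back): payoffs 0, 2, 4 → best response Right.
Player B against (Down, Front): payoffs 8, 9, 1 → best response Center.
Player B against (Down, Back): payoffs 5, 0, 2 → best response Left.
Player C against (Up, Left): payoffs 3, 2 → best response Front.
Player C against (Up, Center): payoffs 7, 3 → best response Front.
Player C against (Up, Right): payoffs 9, 8 → best response Front.
Player C against (Down, Left): payoffs 6, 8 → best response Back.
Player C against (Down, Center): payoffs 7, 4 → best response Front.
Player C against (Down, Right): payoffs 4, 8 → best response Back.
Mutual best responses: (Up, Right, Front); (Down, Left, Back); (Down, Center, Front).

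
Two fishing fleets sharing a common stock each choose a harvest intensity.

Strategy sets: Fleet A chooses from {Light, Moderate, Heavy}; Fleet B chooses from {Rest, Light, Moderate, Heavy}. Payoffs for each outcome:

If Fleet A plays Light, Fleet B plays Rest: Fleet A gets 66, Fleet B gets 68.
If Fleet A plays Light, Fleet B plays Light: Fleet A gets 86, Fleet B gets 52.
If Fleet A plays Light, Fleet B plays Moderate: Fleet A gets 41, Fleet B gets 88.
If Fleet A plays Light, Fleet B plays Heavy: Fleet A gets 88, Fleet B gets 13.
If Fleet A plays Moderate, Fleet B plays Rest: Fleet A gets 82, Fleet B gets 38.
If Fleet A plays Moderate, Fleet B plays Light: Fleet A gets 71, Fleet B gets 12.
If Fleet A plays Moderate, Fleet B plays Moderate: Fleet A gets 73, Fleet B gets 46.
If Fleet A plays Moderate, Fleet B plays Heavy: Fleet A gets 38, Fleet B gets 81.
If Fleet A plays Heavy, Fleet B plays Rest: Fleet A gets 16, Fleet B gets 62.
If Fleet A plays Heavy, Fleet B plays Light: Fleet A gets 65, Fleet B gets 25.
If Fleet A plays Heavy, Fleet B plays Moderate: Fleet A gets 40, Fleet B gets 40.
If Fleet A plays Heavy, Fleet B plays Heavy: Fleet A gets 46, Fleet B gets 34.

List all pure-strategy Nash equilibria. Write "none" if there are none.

Fleet A against Rest: payoffs 66, 82, 16 → best response Moderate.
Fleet A against Light: payoffs 86, 71, 65 → best response Light.
Fleet A against Moderate: payoffs 41, 73, 40 → best response Moderate.
Fleet A against Heavy: payoffs 88, 38, 46 → best response Light.
Fleet B against Light: payoffs 68, 52, 88, 13 → best response Moderate.
Fleet B against Moderate: payoffs 38, 12, 46, 81 → best response Heavy.
Fleet B against Heavy: payoffs 62, 25, 40, 34 → best response Rest.
No profile is a mutual best response for all players.

This game has no pure Nash equilibrium.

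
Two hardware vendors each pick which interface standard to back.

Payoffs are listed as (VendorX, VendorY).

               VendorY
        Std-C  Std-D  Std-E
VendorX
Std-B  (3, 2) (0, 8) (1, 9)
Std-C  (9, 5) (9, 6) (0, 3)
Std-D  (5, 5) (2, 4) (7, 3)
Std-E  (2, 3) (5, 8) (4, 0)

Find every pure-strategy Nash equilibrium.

Pure NE: (Std-C, Std-D)

(Std-B, Std-C): VendorX can switch to Std-C (3 → 9). Not NE.
(Std-B, Std-D): VendorX can switch to Std-C (0 → 9). Not NE.
(Std-B, Std-E): VendorX can switch to Std-D (1 → 7). Not NE.
(Std-C, Std-C): VendorY can switch to Std-D (5 → 6). Not NE.
(Std-C, Std-D): VendorX gets 9, best alternative 5; VendorY gets 6, best alternative 5. No profitable deviation — NE.
(Std-C, Std-E): VendorX can switch to Std-B (0 → 1). Not NE.
(Std-D, Std-C): VendorX can switch to Std-C (5 → 9). Not NE.
(Std-D, Std-D): VendorX can switch to Std-C (2 → 9). Not NE.
(Std-D, Std-E): VendorY can switch to Std-C (3 → 5). Not NE.
(The remaining 3 profiles each have a profitable deviation by the same check.)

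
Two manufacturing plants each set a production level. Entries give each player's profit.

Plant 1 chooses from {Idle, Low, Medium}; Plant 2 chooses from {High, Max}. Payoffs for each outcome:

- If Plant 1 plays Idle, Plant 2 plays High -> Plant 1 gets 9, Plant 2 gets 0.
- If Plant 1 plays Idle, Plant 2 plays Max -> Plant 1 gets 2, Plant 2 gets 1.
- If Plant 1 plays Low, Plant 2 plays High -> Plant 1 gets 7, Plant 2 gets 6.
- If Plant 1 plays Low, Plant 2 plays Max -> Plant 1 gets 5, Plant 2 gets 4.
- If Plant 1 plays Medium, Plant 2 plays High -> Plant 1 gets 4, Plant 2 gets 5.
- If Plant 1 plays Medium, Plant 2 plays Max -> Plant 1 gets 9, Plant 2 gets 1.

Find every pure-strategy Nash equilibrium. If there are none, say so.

Mark each player's best response to every combination of opponents' strategies; a profile where every player is best-responding is a pure Nash equilibrium.
Plant 1 against High: payoffs 9, 7, 4 → best response Idle.
Plant 1 against Max: payoffs 2, 5, 9 → best response Medium.
Plant 2 against Idle: payoffs 0, 1 → best response Max.
Plant 2 against Low: payoffs 6, 4 → best response High.
Plant 2 against Medium: payoffs 5, 1 → best response High.
No profile is a mutual best response for all players.

none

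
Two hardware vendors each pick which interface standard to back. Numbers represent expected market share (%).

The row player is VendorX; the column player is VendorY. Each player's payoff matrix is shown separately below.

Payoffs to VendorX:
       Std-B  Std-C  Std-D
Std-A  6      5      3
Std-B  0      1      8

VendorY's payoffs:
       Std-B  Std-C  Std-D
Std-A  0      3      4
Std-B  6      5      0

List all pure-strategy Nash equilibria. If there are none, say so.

No pure-strategy Nash equilibrium.

(Std-A, Std-B): VendorY can switch to Std-C (0 → 3). Not NE.
(Std-A, Std-C): VendorY can switch to Std-D (3 → 4). Not NE.
(Std-A, Std-D): VendorX can switch to Std-B (3 → 8). Not NE.
(Std-B, Std-B): VendorX can switch to Std-A (0 → 6). Not NE.
(Std-B, Std-C): VendorX can switch to Std-A (1 → 5). Not NE.
(Std-B, Std-D): VendorY can switch to Std-B (0 → 6). Not NE.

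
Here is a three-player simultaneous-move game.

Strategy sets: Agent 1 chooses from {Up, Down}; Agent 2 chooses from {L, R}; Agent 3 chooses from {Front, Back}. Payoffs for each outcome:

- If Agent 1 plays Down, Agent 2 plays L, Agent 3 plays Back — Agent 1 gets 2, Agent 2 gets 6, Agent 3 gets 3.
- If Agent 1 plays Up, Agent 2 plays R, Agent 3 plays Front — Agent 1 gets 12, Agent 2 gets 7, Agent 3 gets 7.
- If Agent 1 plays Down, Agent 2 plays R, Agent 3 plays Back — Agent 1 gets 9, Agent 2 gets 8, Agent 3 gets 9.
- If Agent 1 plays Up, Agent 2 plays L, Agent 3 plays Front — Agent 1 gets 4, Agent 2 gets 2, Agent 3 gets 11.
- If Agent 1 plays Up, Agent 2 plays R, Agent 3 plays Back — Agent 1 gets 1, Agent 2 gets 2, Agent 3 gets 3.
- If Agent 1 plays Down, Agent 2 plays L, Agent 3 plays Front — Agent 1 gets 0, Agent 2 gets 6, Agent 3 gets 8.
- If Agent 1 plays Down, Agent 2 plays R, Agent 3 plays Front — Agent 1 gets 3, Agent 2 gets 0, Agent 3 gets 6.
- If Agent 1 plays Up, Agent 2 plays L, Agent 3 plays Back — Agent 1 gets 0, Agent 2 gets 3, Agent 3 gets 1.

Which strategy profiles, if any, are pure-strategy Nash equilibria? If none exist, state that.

For each player, find the best response to each opponent profile; mutual best responses are the pure NE.
Agent 1 against (L, Front): payoffs 4, 0 → best response Up.
Agent 1 against (L, Back): payoffs 0, 2 → best response Down.
Agent 1 against (R, Front): payoffs 12, 3 → best response Up.
Agent 1 against (R, Back): payoffs 1, 9 → best response Down.
Agent 2 against (Up, Front): payoffs 2, 7 → best response R.
Agent 2 against (Up, Back): payoffs 3, 2 → best response L.
Agent 2 against (Down, Front): payoffs 6, 0 → best response L.
Agent 2 against (Down, Back): payoffs 6, 8 → best response R.
Agent 3 against (Up, L): payoffs 11, 1 → best response Front.
Agent 3 against (Up, R): payoffs 7, 3 → best response Front.
Agent 3 against (Down, L): payoffs 8, 3 → best response Front.
Agent 3 against (Down, R): payoffs 6, 9 → best response Back.
Mutual best responses: (Up, R, Front); (Down, R, Back).

Pure-strategy Nash equilibria: (Up, R, Front); (Down, R, Back)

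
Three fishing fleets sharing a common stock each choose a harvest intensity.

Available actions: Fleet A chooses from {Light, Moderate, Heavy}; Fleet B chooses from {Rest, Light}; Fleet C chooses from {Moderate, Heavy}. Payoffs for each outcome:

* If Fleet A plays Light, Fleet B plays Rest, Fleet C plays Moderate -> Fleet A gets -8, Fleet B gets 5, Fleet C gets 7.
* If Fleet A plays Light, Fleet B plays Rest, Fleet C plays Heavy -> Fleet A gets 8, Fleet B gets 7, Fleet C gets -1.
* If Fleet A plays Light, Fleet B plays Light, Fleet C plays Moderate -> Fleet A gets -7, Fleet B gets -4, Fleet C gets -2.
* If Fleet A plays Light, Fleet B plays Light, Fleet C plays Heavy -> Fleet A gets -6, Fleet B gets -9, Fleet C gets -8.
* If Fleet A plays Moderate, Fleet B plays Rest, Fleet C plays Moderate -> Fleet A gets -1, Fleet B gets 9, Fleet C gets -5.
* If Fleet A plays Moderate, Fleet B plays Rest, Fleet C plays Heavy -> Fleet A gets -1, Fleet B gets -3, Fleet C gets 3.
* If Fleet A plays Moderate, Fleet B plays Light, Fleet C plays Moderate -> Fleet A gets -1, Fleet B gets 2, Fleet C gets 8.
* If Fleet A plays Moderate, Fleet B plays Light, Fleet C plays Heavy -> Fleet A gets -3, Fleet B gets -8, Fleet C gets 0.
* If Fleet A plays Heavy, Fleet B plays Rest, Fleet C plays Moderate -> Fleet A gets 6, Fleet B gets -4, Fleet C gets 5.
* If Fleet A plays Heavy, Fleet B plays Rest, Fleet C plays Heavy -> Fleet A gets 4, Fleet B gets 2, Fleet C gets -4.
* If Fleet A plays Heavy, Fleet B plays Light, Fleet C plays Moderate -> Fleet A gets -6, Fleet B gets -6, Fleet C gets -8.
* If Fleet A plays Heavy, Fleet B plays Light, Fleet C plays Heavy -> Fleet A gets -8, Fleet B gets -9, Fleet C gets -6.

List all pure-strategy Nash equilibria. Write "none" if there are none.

Check each profile: it is a Nash equilibrium iff no player can strictly gain by switching unilaterally.
(Light, Rest, Moderate): Fleet A can switch to Moderate (-8 → -1). Not NE.
(Light, Rest, Heavy): Fleet C can switch to Moderate (-1 → 7). Not NE.
(Light, Light, Moderate): Fleet A can switch to Moderate (-7 → -1). Not NE.
(Light, Light, Heavy): Fleet A can switch to Moderate (-6 → -3). Not NE.
(Moderate, Rest, Moderate): Fleet A can switch to Heavy (-1 → 6). Not NE.
(Moderate, Rest, Heavy): Fleet A can switch to Light (-1 → 8). Not NE.
(Moderate, Light, Moderate): Fleet B can switch to Rest (2 → 9). Not NE.
(Moderate, Light, Heavy): Fleet B can switch to Rest (-8 → -3). Not NE.
(Heavy, Rest, Moderate): Fleet A gets 6, best alternative -1; Fleet B gets -4, best alternative -6; Fleet C gets 5, best alternative -4. No profitable deviation — NE.
(Heavy, Rest, Heavy): Fleet A can switch to Light (4 → 8). Not NE.
(Heavy, Light, Moderate): Fleet A can switch to Moderate (-6 → -1). Not NE.
(Heavy, Light, Heavy): Fleet A can switch to Light (-8 → -6). Not NE.

(Heavy, Rest, Moderate)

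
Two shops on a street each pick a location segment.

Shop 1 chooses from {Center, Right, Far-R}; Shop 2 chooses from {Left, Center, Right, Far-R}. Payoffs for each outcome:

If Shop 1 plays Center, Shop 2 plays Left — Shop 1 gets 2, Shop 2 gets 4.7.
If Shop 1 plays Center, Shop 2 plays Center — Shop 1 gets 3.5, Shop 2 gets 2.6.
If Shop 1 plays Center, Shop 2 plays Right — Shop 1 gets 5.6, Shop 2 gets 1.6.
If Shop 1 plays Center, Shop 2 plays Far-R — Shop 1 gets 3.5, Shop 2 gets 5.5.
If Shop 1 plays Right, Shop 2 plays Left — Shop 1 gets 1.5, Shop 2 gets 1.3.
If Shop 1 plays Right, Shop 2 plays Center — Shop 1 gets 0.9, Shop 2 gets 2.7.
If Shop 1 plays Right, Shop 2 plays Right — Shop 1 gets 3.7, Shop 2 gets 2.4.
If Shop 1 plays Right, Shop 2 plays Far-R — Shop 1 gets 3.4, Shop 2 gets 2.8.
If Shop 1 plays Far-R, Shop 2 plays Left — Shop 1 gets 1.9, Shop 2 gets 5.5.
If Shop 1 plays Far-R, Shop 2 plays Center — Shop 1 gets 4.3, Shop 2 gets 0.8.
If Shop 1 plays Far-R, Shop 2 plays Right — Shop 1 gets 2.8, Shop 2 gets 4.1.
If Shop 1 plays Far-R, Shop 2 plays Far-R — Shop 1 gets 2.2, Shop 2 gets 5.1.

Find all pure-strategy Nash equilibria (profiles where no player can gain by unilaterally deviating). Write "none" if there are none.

(Center, Far-R)

Shop 1 against Left: payoffs 2, 1.5, 1.9 → best response Center.
Shop 1 against Center: payoffs 3.5, 0.9, 4.3 → best response Far-R.
Shop 1 against Right: payoffs 5.6, 3.7, 2.8 → best response Center.
Shop 1 against Far-R: payoffs 3.5, 3.4, 2.2 → best response Center.
Shop 2 against Center: payoffs 4.7, 2.6, 1.6, 5.5 → best response Far-R.
Shop 2 against Right: payoffs 1.3, 2.7, 2.4, 2.8 → best response Far-R.
Shop 2 against Far-R: payoffs 5.5, 0.8, 4.1, 5.1 → best response Left.
Mutual best responses: (Center, Far-R).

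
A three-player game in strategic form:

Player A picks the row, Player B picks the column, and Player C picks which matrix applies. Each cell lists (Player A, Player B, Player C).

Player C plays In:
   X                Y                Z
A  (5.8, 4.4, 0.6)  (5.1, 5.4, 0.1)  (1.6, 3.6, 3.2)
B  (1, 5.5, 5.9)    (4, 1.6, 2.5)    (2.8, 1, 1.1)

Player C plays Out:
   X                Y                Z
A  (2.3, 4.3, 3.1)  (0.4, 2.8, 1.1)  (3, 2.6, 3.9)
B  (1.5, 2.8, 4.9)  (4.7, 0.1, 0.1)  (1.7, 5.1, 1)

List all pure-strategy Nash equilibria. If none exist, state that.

(A, X, Out)

(A, X, In): Player B can switch to Y (4.4 → 5.4). Not NE.
(A, X, Out): Player A gets 2.3, best alternative 1.5; Player B gets 4.3, best alternative 2.8; Player C gets 3.1, best alternative 0.6. No profitable deviation — NE.
(A, Y, In): Player C can switch to Out (0.1 → 1.1). Not NE.
(A, Y, Out): Player A can switch to B (0.4 → 4.7). Not NE.
(A, Z, In): Player A can switch to B (1.6 → 2.8). Not NE.
(A, Z, Out): Player B can switch to X (2.6 → 4.3). Not NE.
(B, X, In): Player A can switch to A (1 → 5.8). Not NE.
(B, X, Out): Player A can switch to A (1.5 → 2.3). Not NE.
(B, Y, In): Player A can switch to A (4 → 5.1). Not NE.
(B, Y, Out): Player B can switch to X (0.1 → 2.8). Not NE.
(B, Z, In): Player B can switch to X (1 → 5.5). Not NE.
(B, Z, Out): Player A can switch to A (1.7 → 3). Not NE.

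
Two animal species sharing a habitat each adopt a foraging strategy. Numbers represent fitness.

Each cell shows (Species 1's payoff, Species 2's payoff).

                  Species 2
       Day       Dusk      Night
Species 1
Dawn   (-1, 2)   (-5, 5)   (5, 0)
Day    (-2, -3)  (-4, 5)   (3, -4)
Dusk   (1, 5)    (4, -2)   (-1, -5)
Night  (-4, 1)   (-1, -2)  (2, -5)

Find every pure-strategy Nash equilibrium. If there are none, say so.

The unique pure-strategy Nash equilibrium is (Dusk, Day).

Species 1 against Day: payoffs -1, -2, 1, -4 → best response Dusk.
Species 1 against Dusk: payoffs -5, -4, 4, -1 → best response Dusk.
Species 1 against Night: payoffs 5, 3, -1, 2 → best response Dawn.
Species 2 against Dawn: payoffs 2, 5, 0 → best response Dusk.
Species 2 against Day: payoffs -3, 5, -4 → best response Dusk.
Species 2 against Dusk: payoffs 5, -2, -5 → best response Day.
Species 2 against Night: payoffs 1, -2, -5 → best response Day.
Mutual best responses: (Dusk, Day).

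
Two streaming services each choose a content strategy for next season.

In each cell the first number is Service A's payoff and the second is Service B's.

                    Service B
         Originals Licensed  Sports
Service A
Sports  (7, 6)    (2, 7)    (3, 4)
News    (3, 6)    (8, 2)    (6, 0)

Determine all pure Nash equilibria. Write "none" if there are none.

Service A against Originals: payoffs 7, 3 → best response Sports.
Service A against Licensed: payoffs 2, 8 → best response News.
Service A against Sports: payoffs 3, 6 → best response News.
Service B against Sports: payoffs 6, 7, 4 → best response Licensed.
Service B against News: payoffs 6, 2, 0 → best response Originals.
No profile is a mutual best response for all players.

none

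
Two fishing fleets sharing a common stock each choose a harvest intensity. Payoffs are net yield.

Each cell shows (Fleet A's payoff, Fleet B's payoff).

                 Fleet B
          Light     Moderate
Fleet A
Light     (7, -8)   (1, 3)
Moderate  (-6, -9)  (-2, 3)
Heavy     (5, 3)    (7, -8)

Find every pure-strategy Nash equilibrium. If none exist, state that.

none

Fleet A against Light: payoffs 7, -6, 5 → best response Light.
Fleet A against Moderate: payoffs 1, -2, 7 → best response Heavy.
Fleet B against Light: payoffs -8, 3 → best response Moderate.
Fleet B against Moderate: payoffs -9, 3 → best response Moderate.
Fleet B against Heavy: payoffs 3, -8 → best response Light.
No profile is a mutual best response for all players.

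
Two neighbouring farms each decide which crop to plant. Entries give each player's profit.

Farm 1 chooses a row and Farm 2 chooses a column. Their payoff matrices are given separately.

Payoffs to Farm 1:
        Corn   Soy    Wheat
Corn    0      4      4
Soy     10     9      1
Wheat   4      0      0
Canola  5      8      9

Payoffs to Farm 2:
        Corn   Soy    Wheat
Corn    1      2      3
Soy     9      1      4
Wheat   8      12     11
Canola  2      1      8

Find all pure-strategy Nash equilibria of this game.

(Soy, Corn), (Canola, Wheat)

For each player, find the best response to each opponent profile; mutual best responses are the pure NE.
Farm 1 against Corn: payoffs 0, 10, 4, 5 → best response Soy.
Farm 1 against Soy: payoffs 4, 9, 0, 8 → best response Soy.
Farm 1 against Wheat: payoffs 4, 1, 0, 9 → best response Canola.
Farm 2 against Corn: payoffs 1, 2, 3 → best response Wheat.
Farm 2 against Soy: payoffs 9, 1, 4 → best response Corn.
Farm 2 against Wheat: payoffs 8, 12, 11 → best response Soy.
Farm 2 against Canola: payoffs 2, 1, 8 → best response Wheat.
Mutual best responses: (Soy, Corn); (Canola, Wheat).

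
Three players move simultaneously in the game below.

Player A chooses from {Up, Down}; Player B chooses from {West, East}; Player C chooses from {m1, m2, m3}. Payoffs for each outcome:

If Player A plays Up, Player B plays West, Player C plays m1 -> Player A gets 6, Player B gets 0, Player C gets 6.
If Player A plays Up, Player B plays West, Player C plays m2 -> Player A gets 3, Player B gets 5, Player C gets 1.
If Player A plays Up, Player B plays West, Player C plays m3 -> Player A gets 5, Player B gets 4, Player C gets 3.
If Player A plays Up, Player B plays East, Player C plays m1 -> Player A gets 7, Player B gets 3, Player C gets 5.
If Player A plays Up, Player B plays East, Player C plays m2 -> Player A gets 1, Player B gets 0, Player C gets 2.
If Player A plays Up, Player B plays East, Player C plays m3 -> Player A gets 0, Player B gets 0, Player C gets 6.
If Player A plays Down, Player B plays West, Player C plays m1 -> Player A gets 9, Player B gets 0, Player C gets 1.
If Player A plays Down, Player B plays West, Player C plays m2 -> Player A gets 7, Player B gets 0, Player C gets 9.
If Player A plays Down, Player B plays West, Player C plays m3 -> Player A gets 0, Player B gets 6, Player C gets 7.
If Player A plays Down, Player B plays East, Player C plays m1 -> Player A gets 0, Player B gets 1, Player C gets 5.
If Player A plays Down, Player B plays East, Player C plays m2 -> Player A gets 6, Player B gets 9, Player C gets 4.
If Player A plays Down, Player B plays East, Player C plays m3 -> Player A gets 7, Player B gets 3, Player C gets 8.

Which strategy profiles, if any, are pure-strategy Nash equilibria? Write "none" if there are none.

For each strategy profile, look for a profitable unilateral deviation.
(Up, West, m1): Player A can switch to Down (6 → 9). Not NE.
(Up, West, m2): Player A can switch to Down (3 → 7). Not NE.
(Up, West, m3): Player C can switch to m1 (3 → 6). Not NE.
(Up, East, m1): Player C can switch to m3 (5 → 6). Not NE.
(Up, East, m2): Player A can switch to Down (1 → 6). Not NE.
(Up, East, m3): Player A can switch to Down (0 → 7). Not NE.
(Down, West, m1): Player B can switch to East (0 → 1). Not NE.
(Down, West, m2): Player B can switch to East (0 → 9). Not NE.
(Down, West, m3): Player A can switch to Up (0 → 5). Not NE.
(Down, East, m1): Player A can switch to Up (0 → 7). Not NE.
(The remaining 2 profiles each have a profitable deviation by the same check.)

none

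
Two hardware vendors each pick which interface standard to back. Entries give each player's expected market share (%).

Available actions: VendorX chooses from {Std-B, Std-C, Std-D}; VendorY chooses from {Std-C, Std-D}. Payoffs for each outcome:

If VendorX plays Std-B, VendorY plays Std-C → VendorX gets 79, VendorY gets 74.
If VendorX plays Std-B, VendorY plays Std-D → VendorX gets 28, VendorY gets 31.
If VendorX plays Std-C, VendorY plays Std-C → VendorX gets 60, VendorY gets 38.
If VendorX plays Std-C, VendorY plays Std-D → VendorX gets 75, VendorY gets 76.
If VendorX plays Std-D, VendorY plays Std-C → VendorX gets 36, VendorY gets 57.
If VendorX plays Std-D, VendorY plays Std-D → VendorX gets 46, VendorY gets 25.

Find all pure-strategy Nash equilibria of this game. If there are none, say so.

(Std-B, Std-C): VendorX gets 79, best alternative 60; VendorY gets 74, best alternative 31. No profitable deviation — NE.
(Std-B, Std-D): VendorX can switch to Std-C (28 → 75). Not NE.
(Std-C, Std-C): VendorX can switch to Std-B (60 → 79). Not NE.
(Std-C, Std-D): VendorX gets 75, best alternative 46; VendorY gets 76, best alternative 38. No profitable deviation — NE.
(Std-D, Std-C): VendorX can switch to Std-B (36 → 79). Not NE.
(Std-D, Std-D): VendorX can switch to Std-C (46 → 75). Not NE.

The pure Nash equilibria are (Std-B, Std-C) and (Std-C, Std-D).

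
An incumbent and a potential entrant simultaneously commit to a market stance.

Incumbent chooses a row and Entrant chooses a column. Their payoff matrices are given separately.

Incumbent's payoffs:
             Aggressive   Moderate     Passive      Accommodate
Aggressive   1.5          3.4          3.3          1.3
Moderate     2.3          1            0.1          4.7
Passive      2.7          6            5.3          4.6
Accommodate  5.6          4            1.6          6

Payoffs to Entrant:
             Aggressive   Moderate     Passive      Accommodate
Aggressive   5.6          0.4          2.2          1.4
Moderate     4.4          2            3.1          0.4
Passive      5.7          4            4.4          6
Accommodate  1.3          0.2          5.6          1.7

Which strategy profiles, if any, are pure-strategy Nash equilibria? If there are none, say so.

There is no pure-strategy Nash equilibrium.

Incumbent against Aggressive: payoffs 1.5, 2.3, 2.7, 5.6 → best response Accommodate.
Incumbent against Moderate: payoffs 3.4, 1, 6, 4 → best response Passive.
Incumbent against Passive: payoffs 3.3, 0.1, 5.3, 1.6 → best response Passive.
Incumbent against Accommodate: payoffs 1.3, 4.7, 4.6, 6 → best response Accommodate.
Entrant against Aggressive: payoffs 5.6, 0.4, 2.2, 1.4 → best response Aggressive.
Entrant against Moderate: payoffs 4.4, 2, 3.1, 0.4 → best response Aggressive.
Entrant against Passive: payoffs 5.7, 4, 4.4, 6 → best response Accommodate.
Entrant against Accommodate: payoffs 1.3, 0.2, 5.6, 1.7 → best response Passive.
No profile is a mutual best response for all players.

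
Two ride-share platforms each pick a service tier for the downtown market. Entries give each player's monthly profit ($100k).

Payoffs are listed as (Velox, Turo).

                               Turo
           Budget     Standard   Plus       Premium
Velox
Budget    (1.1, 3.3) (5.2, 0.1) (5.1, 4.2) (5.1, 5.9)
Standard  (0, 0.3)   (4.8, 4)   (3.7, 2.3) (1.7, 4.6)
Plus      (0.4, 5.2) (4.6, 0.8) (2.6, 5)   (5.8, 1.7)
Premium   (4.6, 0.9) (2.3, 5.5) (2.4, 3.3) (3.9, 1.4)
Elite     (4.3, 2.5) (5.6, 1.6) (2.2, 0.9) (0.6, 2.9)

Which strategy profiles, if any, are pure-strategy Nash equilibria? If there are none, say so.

none

(Budget, Budget): Velox can switch to Premium (1.1 → 4.6). Not NE.
(Budget, Standard): Velox can switch to Elite (5.2 → 5.6). Not NE.
(Budget, Plus): Turo can switch to Premium (4.2 → 5.9). Not NE.
(Budget, Premium): Velox can switch to Plus (5.1 → 5.8). Not NE.
(Standard, Budget): Velox can switch to Budget (0 → 1.1). Not NE.
(Standard, Standard): Velox can switch to Budget (4.8 → 5.2). Not NE.
(The remaining 14 profiles each have a profitable deviation by the same check.)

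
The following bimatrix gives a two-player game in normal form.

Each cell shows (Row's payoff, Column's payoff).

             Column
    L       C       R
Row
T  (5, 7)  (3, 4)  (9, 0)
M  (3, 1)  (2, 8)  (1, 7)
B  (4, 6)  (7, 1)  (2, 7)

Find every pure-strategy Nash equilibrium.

(T, L)

(T, L): Row gets 5, best alternative 4; Column gets 7, best alternative 4. No profitable deviation — NE.
(T, C): Row can switch to B (3 → 7). Not NE.
(T, R): Column can switch to L (0 → 7). Not NE.
(M, L): Row can switch to T (3 → 5). Not NE.
(M, C): Row can switch to T (2 → 3). Not NE.
(M, R): Row can switch to T (1 → 9). Not NE.
(B, L): Row can switch to T (4 → 5). Not NE.
(The remaining 2 profiles each have a profitable deviation by the same check.)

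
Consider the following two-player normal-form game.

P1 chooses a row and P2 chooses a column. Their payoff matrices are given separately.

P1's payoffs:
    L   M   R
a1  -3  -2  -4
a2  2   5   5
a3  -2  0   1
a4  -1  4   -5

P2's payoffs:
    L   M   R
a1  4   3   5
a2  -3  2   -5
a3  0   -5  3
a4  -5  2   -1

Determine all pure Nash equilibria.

The unique pure-strategy Nash equilibrium is (a2, M).

For each strategy profile, look for a profitable unilateral deviation.
(a1, L): P1 can switch to a2 (-3 → 2). Not NE.
(a1, M): P1 can switch to a2 (-2 → 5). Not NE.
(a1, R): P1 can switch to a2 (-4 → 5). Not NE.
(a2, L): P2 can switch to M (-3 → 2). Not NE.
(a2, M): P1 gets 5, best alternative 4; P2 gets 2, best alternative -3. No profitable deviation — NE.
(a2, R): P2 can switch to L (-5 → -3). Not NE.
(a3, L): P1 can switch to a2 (-2 → 2). Not NE.
(a3, M): P1 can switch to a2 (0 → 5). Not NE.
(a3, R): P1 can switch to a2 (1 → 5). Not NE.
(a4, L): P1 can switch to a2 (-1 → 2). Not NE.
(a4, M): P1 can switch to a2 (4 → 5). Not NE.
(The remaining 1 profile has a profitable deviation by the same check.)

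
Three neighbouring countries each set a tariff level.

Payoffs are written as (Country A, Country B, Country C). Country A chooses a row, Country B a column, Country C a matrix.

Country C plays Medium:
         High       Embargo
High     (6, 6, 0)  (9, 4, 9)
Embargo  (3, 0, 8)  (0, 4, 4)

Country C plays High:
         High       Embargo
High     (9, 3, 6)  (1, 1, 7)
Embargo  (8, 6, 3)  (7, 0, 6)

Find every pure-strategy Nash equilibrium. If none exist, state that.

The unique pure-strategy Nash equilibrium is (High, High, High).

(High, High, Medium): Country C can switch to High (0 → 6). Not NE.
(High, High, High): Country A gets 9, best alternative 8; Country B gets 3, best alternative 1; Country C gets 6, best alternative 0. No profitable deviation — NE.
(High, Embargo, Medium): Country B can switch to High (4 → 6). Not NE.
(High, Embargo, High): Country A can switch to Embargo (1 → 7). Not NE.
(Embargo, High, Medium): Country A can switch to High (3 → 6). Not NE.
(Embargo, High, High): Country A can switch to High (8 → 9). Not NE.
(Embargo, Embargo, Medium): Country A can switch to High (0 → 9). Not NE.
(Embargo, Embargo, High): Country B can switch to High (0 → 6). Not NE.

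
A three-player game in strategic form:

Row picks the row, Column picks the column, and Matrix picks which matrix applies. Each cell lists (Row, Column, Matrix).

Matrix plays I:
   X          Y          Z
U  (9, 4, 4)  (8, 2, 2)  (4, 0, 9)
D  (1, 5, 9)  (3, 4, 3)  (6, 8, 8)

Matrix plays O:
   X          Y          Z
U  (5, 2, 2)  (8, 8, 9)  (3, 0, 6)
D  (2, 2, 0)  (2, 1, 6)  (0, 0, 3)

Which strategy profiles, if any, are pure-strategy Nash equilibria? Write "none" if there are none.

Pure-strategy Nash equilibria: (U, X, I); (U, Y, O); (D, Z, I)

For each player, find the best response to each opponent profile; mutual best responses are the pure NE.
Row against (X, I): payoffs 9, 1 → best response U.
Row against (X, O): payoffs 5, 2 → best response U.
Row against (Y, I): payoffs 8, 3 → best response U.
Row against (Y, O): payoffs 8, 2 → best response U.
Row against (Z, I): payoffs 4, 6 → best response D.
Row against (Z, O): payoffs 3, 0 → best response U.
Column against (U, I): payoffs 4, 2, 0 → best response X.
Column against (U, O): payoffs 2, 8, 0 → best response Y.
Column against (D, I): payoffs 5, 4, 8 → best response Z.
Column against (D, O): payoffs 2, 1, 0 → best response X.
Matrix against (U, X): payoffs 4, 2 → best response I.
Matrix against (U, Y): payoffs 2, 9 → best response O.
Matrix against (U, Z): payoffs 9, 6 → best response I.
Matrix against (D, X): payoffs 9, 0 → best response I.
Matrix against (D, Y): payoffs 3, 6 → best response O.
Matrix against (D, Z): payoffs 8, 3 → best response I.
Mutual best responses: (U, X, I); (U, Y, O); (D, Z, I).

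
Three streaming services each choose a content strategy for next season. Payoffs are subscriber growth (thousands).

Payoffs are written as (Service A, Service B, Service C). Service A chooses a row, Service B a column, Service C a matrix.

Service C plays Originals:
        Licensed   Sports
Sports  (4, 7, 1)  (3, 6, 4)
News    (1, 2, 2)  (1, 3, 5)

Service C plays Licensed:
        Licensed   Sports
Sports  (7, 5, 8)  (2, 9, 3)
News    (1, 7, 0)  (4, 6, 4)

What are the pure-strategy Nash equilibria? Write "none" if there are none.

Service A against (Licensed, Originals): payoffs 4, 1 → best response Sports.
Service A against (Licensed, Licensed): payoffs 7, 1 → best response Sports.
Service A against (Sports, Originals): payoffs 3, 1 → best response Sports.
Service A against (Sports, Licensed): payoffs 2, 4 → best response News.
Service B against (Sports, Originals): payoffs 7, 6 → best response Licensed.
Service B against (Sports, Licensed): payoffs 5, 9 → best response Sports.
Service B against (News, Originals): payoffs 2, 3 → best response Sports.
Service B against (News, Licensed): payoffs 7, 6 → best response Licensed.
Service C against (Sports, Licensed): payoffs 1, 8 → best response Licensed.
Service C against (Sports, Sports): payoffs 4, 3 → best response Originals.
Service C against (News, Licensed): payoffs 2, 0 → best response Originals.
Service C against (News, Sports): payoffs 5, 4 → best response Originals.
No profile is a mutual best response for all players.

No pure-strategy Nash equilibrium.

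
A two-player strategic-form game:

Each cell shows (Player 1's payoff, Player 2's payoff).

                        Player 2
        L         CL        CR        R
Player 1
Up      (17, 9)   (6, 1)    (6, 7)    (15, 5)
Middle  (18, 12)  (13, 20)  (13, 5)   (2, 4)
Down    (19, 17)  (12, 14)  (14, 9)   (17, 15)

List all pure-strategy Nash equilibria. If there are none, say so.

(Middle, CL) and (Down, L)

(Up, L): Player 1 can switch to Middle (17 → 18). Not NE.
(Up, CL): Player 1 can switch to Middle (6 → 13). Not NE.
(Up, CR): Player 1 can switch to Middle (6 → 13). Not NE.
(Up, R): Player 1 can switch to Down (15 → 17). Not NE.
(Middle, L): Player 1 can switch to Down (18 → 19). Not NE.
(Middle, CL): Player 1 gets 13, best alternative 12; Player 2 gets 20, best alternative 12. No profitable deviation — NE.
(Middle, CR): Player 1 can switch to Down (13 → 14). Not NE.
(Middle, R): Player 1 can switch to Up (2 → 15). Not NE.
(Down, L): Player 1 gets 19, best alternative 18; Player 2 gets 17, best alternative 15. No profitable deviation — NE.
(Down, CL): Player 1 can switch to Middle (12 → 13). Not NE.
(Down, CR): Player 2 can switch to L (9 → 17). Not NE.
(Down, R): Player 2 can switch to L (15 → 17). Not NE.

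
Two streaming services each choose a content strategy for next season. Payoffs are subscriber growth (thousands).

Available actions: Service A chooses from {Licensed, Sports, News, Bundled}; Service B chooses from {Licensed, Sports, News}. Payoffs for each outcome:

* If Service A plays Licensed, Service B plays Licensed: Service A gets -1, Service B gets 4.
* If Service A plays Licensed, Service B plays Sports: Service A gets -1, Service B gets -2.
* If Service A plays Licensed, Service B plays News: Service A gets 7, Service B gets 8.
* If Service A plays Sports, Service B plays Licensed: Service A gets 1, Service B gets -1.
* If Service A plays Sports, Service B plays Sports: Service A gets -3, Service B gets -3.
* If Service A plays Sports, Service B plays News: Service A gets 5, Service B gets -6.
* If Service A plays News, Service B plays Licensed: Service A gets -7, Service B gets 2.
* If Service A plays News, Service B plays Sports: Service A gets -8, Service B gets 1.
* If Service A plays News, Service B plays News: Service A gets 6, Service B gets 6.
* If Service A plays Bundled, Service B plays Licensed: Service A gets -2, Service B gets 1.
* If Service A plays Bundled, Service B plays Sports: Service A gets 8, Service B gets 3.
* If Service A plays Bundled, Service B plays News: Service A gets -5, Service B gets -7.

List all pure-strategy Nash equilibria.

Pure-strategy Nash equilibria: (Licensed, News), (Sports, Licensed), (Bundled, Sports)

Service A against Licensed: payoffs -1, 1, -7, -2 → best response Sports.
Service A against Sports: payoffs -1, -3, -8, 8 → best response Bundled.
Service A against News: payoffs 7, 5, 6, -5 → best response Licensed.
Service B against Licensed: payoffs 4, -2, 8 → best response News.
Service B against Sports: payoffs -1, -3, -6 → best response Licensed.
Service B against News: payoffs 2, 1, 6 → best response News.
Service B against Bundled: payoffs 1, 3, -7 → best response Sports.
Mutual best responses: (Licensed, News); (Sports, Licensed); (Bundled, Sports).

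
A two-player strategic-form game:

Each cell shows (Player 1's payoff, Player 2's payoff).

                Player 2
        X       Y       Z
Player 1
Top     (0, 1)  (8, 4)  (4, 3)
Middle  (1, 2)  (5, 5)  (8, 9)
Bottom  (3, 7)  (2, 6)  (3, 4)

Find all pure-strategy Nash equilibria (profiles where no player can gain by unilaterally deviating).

Player 1 against X: payoffs 0, 1, 3 → best response Bottom.
Player 1 against Y: payoffs 8, 5, 2 → best response Top.
Player 1 against Z: payoffs 4, 8, 3 → best response Middle.
Player 2 against Top: payoffs 1, 4, 3 → best response Y.
Player 2 against Middle: payoffs 2, 5, 9 → best response Z.
Player 2 against Bottom: payoffs 7, 6, 4 → best response X.
Mutual best responses: (Top, Y); (Middle, Z); (Bottom, X).

(Top, Y) and (Middle, Z) and (Bottom, X)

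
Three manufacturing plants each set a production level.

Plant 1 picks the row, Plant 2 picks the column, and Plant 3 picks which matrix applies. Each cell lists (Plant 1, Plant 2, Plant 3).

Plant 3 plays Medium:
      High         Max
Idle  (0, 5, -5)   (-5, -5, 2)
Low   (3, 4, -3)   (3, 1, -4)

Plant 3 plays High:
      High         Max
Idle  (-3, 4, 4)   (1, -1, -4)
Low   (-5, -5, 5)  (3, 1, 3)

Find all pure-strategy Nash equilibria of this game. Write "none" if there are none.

Pure-strategy Nash equilibria: (Idle, High, High) and (Low, Max, High)

Mark each player's best response to every combination of opponents' strategies; a profile where every player is best-responding is a pure Nash equilibrium.
Plant 1 against (High, Medium): payoffs 0, 3 → best response Low.
Plant 1 against (High, High): payoffs -3, -5 → best response Idle.
Plant 1 against (Max, Medium): payoffs -5, 3 → best response Low.
Plant 1 against (Max, High): payoffs 1, 3 → best response Low.
Plant 2 against (Idle, Medium): payoffs 5, -5 → best response High.
Plant 2 against (Idle, High): payoffs 4, -1 → best response High.
Plant 2 against (Low, Medium): payoffs 4, 1 → best response High.
Plant 2 against (Low, High): payoffs -5, 1 → best response Max.
Plant 3 against (Idle, High): payoffs -5, 4 → best response High.
Plant 3 against (Idle, Max): payoffs 2, -4 → best response Medium.
Plant 3 against (Low, High): payoffs -3, 5 → best response High.
Plant 3 against (Low, Max): payoffs -4, 3 → best response High.
Mutual best responses: (Idle, High, High); (Low, Max, High).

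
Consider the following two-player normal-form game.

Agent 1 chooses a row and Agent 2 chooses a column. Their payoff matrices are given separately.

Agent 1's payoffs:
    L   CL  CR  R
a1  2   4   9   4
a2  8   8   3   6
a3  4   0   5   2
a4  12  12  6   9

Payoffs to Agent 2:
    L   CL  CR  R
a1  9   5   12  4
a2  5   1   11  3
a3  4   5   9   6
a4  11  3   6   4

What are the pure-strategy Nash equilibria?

(a1, L): Agent 1 can switch to a2 (2 → 8). Not NE.
(a1, CL): Agent 1 can switch to a2 (4 → 8). Not NE.
(a1, CR): Agent 1 gets 9, best alternative 6; Agent 2 gets 12, best alternative 9. No profitable deviation — NE.
(a1, R): Agent 1 can switch to a2 (4 → 6). Not NE.
(a2, L): Agent 1 can switch to a4 (8 → 12). Not NE.
(a2, CL): Agent 1 can switch to a4 (8 → 12). Not NE.
(a2, CR): Agent 1 can switch to a1 (3 → 9). Not NE.
(a4, L): Agent 1 gets 12, best alternative 8; Agent 2 gets 11, best alternative 6. No profitable deviation — NE.
(The remaining 8 profiles each have a profitable deviation by the same check.)

Pure-strategy Nash equilibria: (a1, CR), (a4, L)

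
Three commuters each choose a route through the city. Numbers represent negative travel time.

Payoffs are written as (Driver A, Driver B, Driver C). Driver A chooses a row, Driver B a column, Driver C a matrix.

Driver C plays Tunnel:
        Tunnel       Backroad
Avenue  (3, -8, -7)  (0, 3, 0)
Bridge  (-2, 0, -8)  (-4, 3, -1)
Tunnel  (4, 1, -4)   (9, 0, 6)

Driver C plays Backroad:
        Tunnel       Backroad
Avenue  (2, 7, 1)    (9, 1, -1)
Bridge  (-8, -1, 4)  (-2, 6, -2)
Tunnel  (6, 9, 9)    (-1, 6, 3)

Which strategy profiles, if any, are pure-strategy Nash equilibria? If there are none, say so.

For each player, find the best response to each opponent profile; mutual best responses are the pure NE.
Driver A against (Tunnel, Tunnel): payoffs 3, -2, 4 → best response Tunnel.
Driver A against (Tunnel, Backroad): payoffs 2, -8, 6 → best response Tunnel.
Driver A against (Backroad, Tunnel): payoffs 0, -4, 9 → best response Tunnel.
Driver A against (Backroad, Backroad): payoffs 9, -2, -1 → best response Avenue.
Driver B against (Avenue, Tunnel): payoffs -8, 3 → best response Backroad.
Driver B against (Avenue, Backroad): payoffs 7, 1 → best response Tunnel.
Driver B against (Bridge, Tunnel): payoffs 0, 3 → best response Backroad.
Driver B against (Bridge, Backroad): payoffs -1, 6 → best response Backroad.
Driver B against (Tunnel, Tunnel): payoffs 1, 0 → best response Tunnel.
Driver B against (Tunnel, Backroad): payoffs 9, 6 → best response Tunnel.
Driver C against (Avenue, Tunnel): payoffs -7, 1 → best response Backroad.
Driver C against (Avenue, Backroad): payoffs 0, -1 → best response Tunnel.
Driver C against (Bridge, Tunnel): payoffs -8, 4 → best response Backroad.
Driver C against (Bridge, Backroad): payoffs -1, -2 → best response Tunnel.
Driver C against (Tunnel, Tunnel): payoffs -4, 9 → best response Backroad.
Driver C against (Tunnel, Backroad): payoffs 6, 3 → best response Tunnel.
Mutual best responses: (Tunnel, Tunnel, Backroad).

The unique pure-strategy Nash equilibrium is (Tunnel, Tunnel, Backroad).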